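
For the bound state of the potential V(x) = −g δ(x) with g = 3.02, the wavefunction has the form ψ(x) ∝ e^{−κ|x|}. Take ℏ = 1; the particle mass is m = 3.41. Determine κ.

κ = 10.3

Integrating the TISE across x = 0 gives the cusp condition ψ'(0⁺) − ψ'(0⁻) = −(2mg/ℏ²)ψ(0).
With ψ ∝ e^{−κ|x|} this yields −2κ = −2mg/ℏ², so κ = mg/ℏ² = 10.30.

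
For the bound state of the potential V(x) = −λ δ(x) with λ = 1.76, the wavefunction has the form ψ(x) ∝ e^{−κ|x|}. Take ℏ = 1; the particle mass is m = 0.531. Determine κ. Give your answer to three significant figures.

κ = 0.935

Integrating the TISE across x = 0 gives the cusp condition ψ'(0⁺) − ψ'(0⁻) = −(2mλ/ℏ²)ψ(0).
With ψ ∝ e^{−κ|x|} this yields −2κ = −2mλ/ℏ², so κ = mλ/ℏ² = 0.9346.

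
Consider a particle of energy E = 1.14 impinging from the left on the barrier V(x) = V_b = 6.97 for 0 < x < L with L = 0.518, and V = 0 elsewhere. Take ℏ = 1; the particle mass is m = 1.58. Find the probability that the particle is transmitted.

Since E < V_b the interior solution is evanescent with decay constant κ = √(2m(V_b − E))/ℏ = 4.292.
κL = 2.223, sinh(κL) = 4.565.
Matching ψ, ψ′ at both faces gives T = [1 + V_b² sinh²(κL) / (4E(V_b − E))]⁻¹ = 1/39.08 = 0.0256.

T = 0.0256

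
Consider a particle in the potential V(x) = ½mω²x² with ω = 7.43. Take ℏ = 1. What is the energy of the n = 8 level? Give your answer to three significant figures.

E = 63.2

Using E_n = (n + ½)ℏω: E_8 = 8.5 × 7.43 = 63.16.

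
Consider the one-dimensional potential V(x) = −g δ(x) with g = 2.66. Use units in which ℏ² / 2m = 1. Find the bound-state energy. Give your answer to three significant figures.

The bound state is ψ(x) = √κ e^{−κ|x|}. The derivative jump ψ'(0⁺) − ψ'(0⁻) = −(2mg/ℏ²)ψ(0) fixes κ = mg/ℏ² = 1.330.
Then E = −ℏ²κ²/(2m) = −mg²/(2ℏ²) = -1.769.

E = -1.77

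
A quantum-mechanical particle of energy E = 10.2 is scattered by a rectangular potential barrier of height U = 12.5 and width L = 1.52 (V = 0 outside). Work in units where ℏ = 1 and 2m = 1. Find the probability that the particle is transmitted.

E < U: inside the barrier ψ ∝ e^{±κx} with κ = √(2m(U − E))/ℏ = 1.517.
κL = 2.305, sinh(κL) = 4.963.
Matching ψ, ψ′ at both faces gives T = [1 + U² sinh²(κL) / (4E(U − E))]⁻¹ = 1/42.02 = 0.0238.

T = 0.0238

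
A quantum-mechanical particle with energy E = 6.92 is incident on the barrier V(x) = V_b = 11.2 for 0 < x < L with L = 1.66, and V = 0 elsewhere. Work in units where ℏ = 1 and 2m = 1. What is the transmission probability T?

T = 0.00392

E < V_b: inside the barrier ψ ∝ e^{±κx} with κ = √(2m(V_b − E))/ℏ = 2.069.
κL = 3.434, sinh(κL) = 15.49.
The exact tunnelling result is T⁻¹ = 1 + V_b² sinh²(κL) / [4E(V_b − E)] = 255.0, so T = 0.00392.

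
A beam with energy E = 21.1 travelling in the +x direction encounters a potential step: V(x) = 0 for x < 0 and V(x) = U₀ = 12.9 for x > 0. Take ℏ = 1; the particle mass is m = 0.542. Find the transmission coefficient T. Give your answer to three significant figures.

T = 0.946

The wavenumbers are k₁ = √(2mE)/ℏ = 4.783 on the left and k₂ = √(2m(E − U₀))/ℏ = 2.981 on the right.
Continuity of ψ and ψ′ at the step yields the reflection amplitude r = (k₁ − k₂)/(k₁ + k₂) = 0.2320; thus R = |r|² = 0.05382, T = 0.9462.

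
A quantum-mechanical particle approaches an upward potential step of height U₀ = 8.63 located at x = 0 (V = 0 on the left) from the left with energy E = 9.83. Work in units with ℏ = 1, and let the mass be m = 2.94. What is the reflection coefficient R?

On each side the TISE gives plane waves with k = √(2m(E − V))/ℏ: k₁ = √(2·2.94·9.83) = 7.603, k₂ = √(2·2.94·1.2) = 2.656.
Continuity of ψ and ψ′ at the step yields the reflection amplitude r = (k₁ − k₂)/(k₁ + k₂) = 0.4821; thus R = |r|² = 0.2325, T = 0.7675.

R = 0.232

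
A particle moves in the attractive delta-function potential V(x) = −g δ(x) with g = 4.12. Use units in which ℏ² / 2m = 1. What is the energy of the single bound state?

E = -4.24

For x ≠ 0 the bound state is ψ ∝ e^{−κ|x|}; integrating the TISE across the delta gives the cusp condition 2κ = 2mg/ℏ², so κ = 2.060.
Then E = −ℏ²κ²/(2m) = −mg²/(2ℏ²) = -4.244.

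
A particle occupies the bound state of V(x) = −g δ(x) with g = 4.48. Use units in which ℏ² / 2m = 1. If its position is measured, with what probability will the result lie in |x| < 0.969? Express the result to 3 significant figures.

The normalised bound state is ψ = √κ e^{−κ|x|} with κ = mg/ℏ² = 2.240.
P(|x| < d) = ∫_{−d}^{d} κ e^{−2κ|x|} dx = 1 − e^{−2κd} = 1 − e^{−4.341} = 0.9870.

P = 0.987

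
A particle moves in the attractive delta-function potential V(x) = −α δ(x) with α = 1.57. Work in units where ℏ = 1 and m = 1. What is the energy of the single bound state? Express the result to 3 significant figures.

For x ≠ 0 the bound state is ψ ∝ e^{−κ|x|}; integrating the TISE across the delta gives the cusp condition 2κ = 2mα/ℏ², so κ = 1.570.
Then E = −ℏ²κ²/(2m) = −mα²/(2ℏ²) = -1.232.

E = -1.23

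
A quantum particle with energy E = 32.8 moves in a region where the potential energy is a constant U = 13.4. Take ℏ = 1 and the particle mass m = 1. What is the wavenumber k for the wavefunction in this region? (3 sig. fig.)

With E > U the solution is oscillatory, ψ ∝ e^{±ikx} with k = √(2m(E − U))/ℏ.
k = √(2 × 1 × 19.4) = 6.229.

k = 6.23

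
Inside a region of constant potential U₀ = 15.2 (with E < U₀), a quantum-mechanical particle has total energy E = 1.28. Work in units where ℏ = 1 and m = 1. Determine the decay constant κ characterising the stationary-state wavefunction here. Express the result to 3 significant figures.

κ = 5.28

Since E < U₀ the TISE in this region is ψ'' = κ²ψ with κ = √(2m(U₀ − E))/ℏ.
κ = √(2 × 1 × 13.92) = 5.276.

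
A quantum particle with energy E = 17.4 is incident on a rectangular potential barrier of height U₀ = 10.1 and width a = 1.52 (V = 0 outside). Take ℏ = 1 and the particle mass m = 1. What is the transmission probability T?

T = 0.960

E > U₀: inside the barrier k₂ = √(2m(E − U₀))/ℏ = 3.821, k₂a = 5.808.
Matching at both interfaces gives T⁻¹ = 1 + U₀² sin²(k₂a) / [4E(E − U₀)] = 1.042, hence T = 0.960.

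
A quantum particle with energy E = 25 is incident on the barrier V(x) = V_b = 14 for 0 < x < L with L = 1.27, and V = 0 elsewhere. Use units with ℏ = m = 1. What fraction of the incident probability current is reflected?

R = 0.0180

E > V_b: inside the barrier k₂ = √(2m(E − V_b))/ℏ = 4.690, k₂L = 5.957.
Matching at both interfaces gives T⁻¹ = 1 + V_b² sin²(k₂L) / [4E(E − V_b)] = 1.018, hence T = 0.982.
R = 1 − T = 0.0180.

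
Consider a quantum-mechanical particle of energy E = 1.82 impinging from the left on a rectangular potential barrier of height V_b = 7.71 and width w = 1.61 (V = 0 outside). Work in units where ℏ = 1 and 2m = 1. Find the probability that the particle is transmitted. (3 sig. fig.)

T = 0.00116

E < V_b: inside the barrier ψ ∝ e^{±κx} with κ = √(2m(V_b − E))/ℏ = 2.427.
κw = 3.907, sinh(κw) = 24.87.
Matching ψ, ψ′ at both faces gives T = [1 + V_b² sinh²(κw) / (4E(V_b − E))]⁻¹ = 1/858.7 = 0.00116.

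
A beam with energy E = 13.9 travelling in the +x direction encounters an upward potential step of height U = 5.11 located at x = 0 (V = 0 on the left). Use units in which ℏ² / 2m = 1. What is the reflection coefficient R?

R = 0.0130

On each side the TISE gives plane waves with k = √(2m(E − V))/ℏ: k₁ = √(2·½·13.9) = 3.728, k₂ = √(2·½·8.79) = 2.965.
Continuity of ψ and ψ′ at the step yields the reflection amplitude r = (k₁ − k₂)/(k₁ + k₂) = 0.1141; thus R = |r|² = 0.01301, T = 0.9870.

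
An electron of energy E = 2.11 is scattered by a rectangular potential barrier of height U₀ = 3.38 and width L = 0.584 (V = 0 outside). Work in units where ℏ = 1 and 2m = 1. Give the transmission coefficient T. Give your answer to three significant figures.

E < U₀: inside the barrier ψ ∝ e^{±κx} with κ = √(2m(U₀ − E))/ℏ = 1.127.
κL = 0.6581, sinh(κL) = 0.7067.
Matching ψ, ψ′ at both faces gives T = [1 + U₀² sinh²(κL) / (4E(U₀ − E))]⁻¹ = 1/1.532 = 0.653.

T = 0.653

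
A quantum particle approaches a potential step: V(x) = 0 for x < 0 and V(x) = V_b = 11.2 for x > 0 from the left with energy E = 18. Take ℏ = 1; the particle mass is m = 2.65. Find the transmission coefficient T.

On each side the TISE gives plane waves with k = √(2m(E − V))/ℏ: k₁ = √(2·2.65·18) = 9.767, k₂ = √(2·2.65·6.8) = 6.003.
Continuity of ψ and ψ′ at the step yields the reflection amplitude r = (k₁ − k₂)/(k₁ + k₂) = 0.2387; thus R = |r|² = 0.05696, T = 0.9430.

T = 0.943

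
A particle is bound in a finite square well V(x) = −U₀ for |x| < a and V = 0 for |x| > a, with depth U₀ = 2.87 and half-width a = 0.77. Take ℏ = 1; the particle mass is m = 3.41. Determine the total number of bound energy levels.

N = 3

The dimensionless depth is z₀ = a√(2mU₀)/ℏ = 0.77 × √(19.57) = 3.407.
The even/odd transcendental equations gain one root per π/2 in z₀, giving N = 1 + ⌊2z₀/π⌋ = 1 + ⌊2.169⌋ = 3.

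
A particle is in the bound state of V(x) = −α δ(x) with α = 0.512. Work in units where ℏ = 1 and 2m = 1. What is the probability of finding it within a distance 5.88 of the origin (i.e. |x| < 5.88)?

The normalised bound state is ψ = √κ e^{−κ|x|} with κ = mα/ℏ² = 0.2560.
P(|x| < d) = ∫_{−d}^{d} κ e^{−2κ|x|} dx = 1 − e^{−2κd} = 1 − e^{−3.011} = 0.9507.

P = 0.951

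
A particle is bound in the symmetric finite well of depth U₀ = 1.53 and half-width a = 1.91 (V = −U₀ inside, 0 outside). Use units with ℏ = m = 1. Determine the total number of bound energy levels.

N = 3

Define the well-strength parameter z₀ = (a/ℏ)√(2mU₀) = 1.91 × √(2·1·1.53) = 3.341.
The even/odd transcendental equations gain one root per π/2 in z₀, giving N = 1 + ⌊2z₀/π⌋ = 1 + ⌊2.127⌋ = 3.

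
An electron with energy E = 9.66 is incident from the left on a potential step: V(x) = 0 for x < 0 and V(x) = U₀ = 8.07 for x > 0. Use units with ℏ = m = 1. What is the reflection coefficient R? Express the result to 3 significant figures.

R = 0.179

On each side the TISE gives plane waves with k = √(2m(E − V))/ℏ: k₁ = √(2·1·9.66) = 4.395, k₂ = √(2·1·1.59) = 1.783.
Matching ψ and ψ′ at x = 0 gives r = (k₁ − k₂)/(k₁ + k₂), so R = r² = 0.1787 and T = 1 − R = 0.8213.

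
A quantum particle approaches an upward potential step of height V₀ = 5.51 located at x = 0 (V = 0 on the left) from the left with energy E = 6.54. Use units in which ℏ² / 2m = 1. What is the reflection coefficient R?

On each side the TISE gives plane waves with k = √(2m(E − V))/ℏ: k₁ = √(2·½·6.54) = 2.557, k₂ = √(2·½·1.03) = 1.015.
Continuity of ψ and ψ′ at the step yields the reflection amplitude r = (k₁ − k₂)/(k₁ + k₂) = 0.4318; thus R = |r|² = 0.1864, T = 0.8136.

R = 0.186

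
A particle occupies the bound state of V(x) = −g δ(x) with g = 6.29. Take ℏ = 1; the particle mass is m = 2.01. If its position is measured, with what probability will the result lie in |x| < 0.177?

P = 0.989

The normalised bound state is ψ = √κ e^{−κ|x|} with κ = mg/ℏ² = 12.64.
P(|x| < d) = ∫_{−d}^{d} κ e^{−2κ|x|} dx = 1 − e^{−2κd} = 1 − e^{−4.476} = 0.9886.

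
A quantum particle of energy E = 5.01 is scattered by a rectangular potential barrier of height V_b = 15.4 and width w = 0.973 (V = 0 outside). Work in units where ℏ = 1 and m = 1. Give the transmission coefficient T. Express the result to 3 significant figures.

T = 0.000493

E < V_b: inside the barrier ψ ∝ e^{±κx} with κ = √(2m(V_b − E))/ℏ = 4.559.
κw = 4.435, sinh(κw) = 42.19.
The exact tunnelling result is T⁻¹ = 1 + V_b² sinh²(κw) / [4E(V_b − E)] = 2028, so T = 0.000493.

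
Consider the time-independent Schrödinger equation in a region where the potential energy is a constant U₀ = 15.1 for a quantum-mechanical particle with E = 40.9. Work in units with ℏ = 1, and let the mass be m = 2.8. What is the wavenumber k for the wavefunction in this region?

With E > U₀ the solution is oscillatory, ψ ∝ e^{±ikx} with k = √(2m(E − U₀))/ℏ.
k = √(2 × 2.8 × 25.8) = 12.02.

k = 12.0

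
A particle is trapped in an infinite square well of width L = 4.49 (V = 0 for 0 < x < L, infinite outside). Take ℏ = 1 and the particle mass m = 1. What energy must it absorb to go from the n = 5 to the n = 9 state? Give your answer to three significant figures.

ΔE = 13.7

E_n = n²π²ℏ²/(2mL²), so ΔE = (9² − 5²) π²ℏ²/(2mL²).
ΔE = 56 × π² / (2 × 1 × 4.49²) = 13.71.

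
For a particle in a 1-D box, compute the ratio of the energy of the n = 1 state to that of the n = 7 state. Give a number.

0.0204082

Since E_n ∝ n², the ratio is (1/7)² = 0.0204082.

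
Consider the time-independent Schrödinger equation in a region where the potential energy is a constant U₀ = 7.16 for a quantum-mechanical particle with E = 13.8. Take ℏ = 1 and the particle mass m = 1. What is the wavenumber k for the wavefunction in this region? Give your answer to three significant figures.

With E > U₀ the solution is oscillatory, ψ ∝ e^{±ikx} with k = √(2m(E − U₀))/ℏ.
k = √(2 × 1 × 6.64) = 3.644.

k = 3.64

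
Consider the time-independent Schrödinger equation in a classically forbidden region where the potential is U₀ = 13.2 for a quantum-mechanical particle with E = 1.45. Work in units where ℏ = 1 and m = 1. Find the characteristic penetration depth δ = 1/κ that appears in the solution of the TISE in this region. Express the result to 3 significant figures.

Since E < U₀ the TISE in this region is ψ'' = κ²ψ with κ = √(2m(U₀ − E))/ℏ.
κ = √(2 × 1 × 11.75) = 4.848. The penetration depth is δ = 1/κ = 0.206.

δ = 0.206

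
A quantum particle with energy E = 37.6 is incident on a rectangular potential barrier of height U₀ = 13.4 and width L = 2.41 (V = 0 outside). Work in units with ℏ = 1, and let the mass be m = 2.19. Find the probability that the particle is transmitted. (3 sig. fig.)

T = 0.995

E > U₀: inside the barrier k₂ = √(2m(E − U₀))/ℏ = 10.30, k₂L = 24.81.
Matching at both interfaces gives T⁻¹ = 1 + U₀² sin²(k₂L) / [4E(E − U₀)] = 1.005, hence T = 0.995.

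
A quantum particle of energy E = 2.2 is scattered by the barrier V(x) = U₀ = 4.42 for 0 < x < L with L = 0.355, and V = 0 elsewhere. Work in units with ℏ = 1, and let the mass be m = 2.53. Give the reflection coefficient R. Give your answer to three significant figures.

Since E < U₀ the interior solution is evanescent with decay constant κ = √(2m(U₀ − E))/ℏ = 3.352.
κL = 1.190, sinh(κL) = 1.491.
The exact tunnelling result is T⁻¹ = 1 + U₀² sinh²(κL) / [4E(U₀ − E)] = 3.223, so T = 0.310.
R = 1 − T = 0.690.

R = 0.690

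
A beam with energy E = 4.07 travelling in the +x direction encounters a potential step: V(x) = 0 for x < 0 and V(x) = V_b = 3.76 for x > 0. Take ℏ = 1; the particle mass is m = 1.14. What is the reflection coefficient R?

On each side the TISE gives plane waves with k = √(2m(E − V))/ℏ: k₁ = √(2·1.14·4.07) = 3.046, k₂ = √(2·1.14·0.31) = 0.8407.
Continuity of ψ and ψ′ at the step yields the reflection amplitude r = (k₁ − k₂)/(k₁ + k₂) = 0.5674; thus R = |r|² = 0.3220, T = 0.6780.

R = 0.322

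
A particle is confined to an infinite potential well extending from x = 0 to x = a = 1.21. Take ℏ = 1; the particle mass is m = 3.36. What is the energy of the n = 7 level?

E = 49.2

Requiring ψ(0) = ψ(a) = 0 quantises k = nπ/a, hence E_n = ℏ²k²/2m = n²π²ℏ²/(2ma²).
E_7 = 7² × π² / (2 × 3.36 × 1.21²) = 49.15.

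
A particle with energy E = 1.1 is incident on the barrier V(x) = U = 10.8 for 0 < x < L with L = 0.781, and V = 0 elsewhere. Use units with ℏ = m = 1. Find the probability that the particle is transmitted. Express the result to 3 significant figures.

Since E < U the interior solution is evanescent with decay constant κ = √(2m(U − E))/ℏ = 4.405.
κL = 3.440, sinh(κL) = 15.58.
Matching ψ, ψ′ at both faces gives T = [1 + U² sinh²(κL) / (4E(U − E))]⁻¹ = 1/664.1 = 0.00151.

T = 0.00151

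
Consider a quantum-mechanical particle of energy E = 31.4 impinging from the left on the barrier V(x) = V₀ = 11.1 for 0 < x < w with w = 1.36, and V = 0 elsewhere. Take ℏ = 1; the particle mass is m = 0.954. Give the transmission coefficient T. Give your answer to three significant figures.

Above the barrier the interior wavenumber is k₂ = √(2m(E − V₀))/ℏ = 6.224, giving phase k₂w = 8.464.
Matching at both interfaces gives T⁻¹ = 1 + V₀² sin²(k₂w) / [4E(E − V₀)] = 1.032, hence T = 0.969.

T = 0.969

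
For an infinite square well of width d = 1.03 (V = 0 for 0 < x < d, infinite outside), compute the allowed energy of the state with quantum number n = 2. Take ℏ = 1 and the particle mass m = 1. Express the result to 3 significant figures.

E = 18.6

Requiring ψ(0) = ψ(d) = 0 quantises k = nπ/d, hence E_n = ℏ²k²/2m = n²π²ℏ²/(2md²).
E_2 = 2² × π² / (2 × 1 × 1.03²) = 18.61.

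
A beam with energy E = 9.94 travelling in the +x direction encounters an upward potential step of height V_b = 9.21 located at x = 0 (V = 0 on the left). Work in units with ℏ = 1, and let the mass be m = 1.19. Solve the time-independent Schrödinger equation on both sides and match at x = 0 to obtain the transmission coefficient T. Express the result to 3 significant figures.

T = 0.671

On each side the TISE gives plane waves with k = √(2m(E − V))/ℏ: k₁ = √(2·1.19·9.94) = 4.864, k₂ = √(2·1.19·0.73) = 1.318.
Continuity of ψ and ψ′ at the step yields the reflection amplitude r = (k₁ − k₂)/(k₁ + k₂) = 0.5736; thus R = |r|² = 0.3290, T = 0.6710.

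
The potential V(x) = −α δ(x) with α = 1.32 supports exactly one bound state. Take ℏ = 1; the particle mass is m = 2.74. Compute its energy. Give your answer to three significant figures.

For x ≠ 0 the bound state is ψ ∝ e^{−κ|x|}; integrating the TISE across the delta gives the cusp condition 2κ = 2mα/ℏ², so κ = 3.617.
Then E = −ℏ²κ²/(2m) = −mα²/(2ℏ²) = -2.387.

E = -2.39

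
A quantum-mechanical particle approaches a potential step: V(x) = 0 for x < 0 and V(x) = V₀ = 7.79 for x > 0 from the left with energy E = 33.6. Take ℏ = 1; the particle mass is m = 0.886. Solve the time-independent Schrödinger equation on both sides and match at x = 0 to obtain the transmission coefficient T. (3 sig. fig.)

The wavenumbers are k₁ = √(2mE)/ℏ = 7.716 on the left and k₂ = √(2m(E − V₀))/ℏ = 6.763 on the right.
Continuity of ψ and ψ′ at the step yields the reflection amplitude r = (k₁ − k₂)/(k₁ + k₂) = 0.06585; thus R = |r|² = 0.004336, T = 0.9957.

T = 0.996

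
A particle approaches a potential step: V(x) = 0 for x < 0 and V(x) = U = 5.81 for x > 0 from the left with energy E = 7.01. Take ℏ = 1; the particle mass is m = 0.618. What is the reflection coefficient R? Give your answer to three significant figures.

R = 0.172

The wavenumbers are k₁ = √(2mE)/ℏ = 2.944 on the left and k₂ = √(2m(E − U))/ℏ = 1.218 on the right.
Continuity of ψ and ψ′ at the step yields the reflection amplitude r = (k₁ − k₂)/(k₁ + k₂) = 0.4147; thus R = |r|² = 0.1720, T = 0.8280.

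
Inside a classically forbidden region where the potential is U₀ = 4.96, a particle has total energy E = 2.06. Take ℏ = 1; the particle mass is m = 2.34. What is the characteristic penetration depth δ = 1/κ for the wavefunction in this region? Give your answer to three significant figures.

δ = 0.271

Since E < U₀ the TISE in this region is ψ'' = κ²ψ with κ = √(2m(U₀ − E))/ℏ.
κ = √(2 × 2.34 × 2.9) = 3.684. The penetration depth is δ = 1/κ = 0.271.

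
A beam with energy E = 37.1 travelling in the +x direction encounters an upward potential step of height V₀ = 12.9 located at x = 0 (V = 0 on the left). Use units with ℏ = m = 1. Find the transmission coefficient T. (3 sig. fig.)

T = 0.989

On each side the TISE gives plane waves with k = √(2m(E − V))/ℏ: k₁ = √(2·1·37.1) = 8.614, k₂ = √(2·1·24.2) = 6.957.
Continuity of ψ and ψ′ at the step yields the reflection amplitude r = (k₁ − k₂)/(k₁ + k₂) = 0.1064; thus R = |r|² = 0.01132, T = 0.9887.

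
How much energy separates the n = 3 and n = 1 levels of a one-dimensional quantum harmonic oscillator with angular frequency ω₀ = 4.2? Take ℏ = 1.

ΔE = 8.40

E_n = ℏω₀(n + ½), so ΔE = (3 − 1) ℏω₀ = 2 × 4.2 = 8.400.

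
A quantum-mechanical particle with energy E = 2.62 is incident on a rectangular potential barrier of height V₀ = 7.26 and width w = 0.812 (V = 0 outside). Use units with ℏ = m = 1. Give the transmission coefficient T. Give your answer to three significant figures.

Since E < V₀ the interior solution is evanescent with decay constant κ = √(2m(V₀ − E))/ℏ = 3.046.
κw = 2.474, sinh(κw) = 5.890.
Matching ψ, ψ′ at both faces gives T = [1 + V₀² sinh²(κw) / (4E(V₀ − E))]⁻¹ = 1/38.61 = 0.0259.

T = 0.0259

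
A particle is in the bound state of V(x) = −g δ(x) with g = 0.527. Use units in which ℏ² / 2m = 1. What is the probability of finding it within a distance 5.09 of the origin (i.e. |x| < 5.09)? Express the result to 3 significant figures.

P = 0.932

The normalised bound state is ψ = √κ e^{−κ|x|} with κ = mg/ℏ² = 0.2635.
P(|x| < d) = ∫_{−d}^{d} κ e^{−2κ|x|} dx = 1 − e^{−2κd} = 1 − e^{−2.682} = 0.9316.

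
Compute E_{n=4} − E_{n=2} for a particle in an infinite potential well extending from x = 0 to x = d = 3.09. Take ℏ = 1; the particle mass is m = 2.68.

ΔE = 2.31

E_n = n²π²ℏ²/(2md²), so ΔE = (4² − 2²) π²ℏ²/(2md²).
ΔE = 12 × π² / (2 × 2.68 × 3.09²) = 2.314.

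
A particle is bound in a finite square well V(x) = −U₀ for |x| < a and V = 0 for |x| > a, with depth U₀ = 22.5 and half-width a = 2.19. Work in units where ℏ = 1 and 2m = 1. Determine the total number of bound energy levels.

N = 7

Define the well-strength parameter z₀ = (a/ℏ)√(2mU₀) = 2.19 × √(2·0.5·22.5) = 10.39.
A new bound state (alternating even/odd) appears each time z₀ passes a multiple of π/2, so N = ⌊2z₀/π⌋ + 1 = ⌊6.613⌋ + 1 = 7.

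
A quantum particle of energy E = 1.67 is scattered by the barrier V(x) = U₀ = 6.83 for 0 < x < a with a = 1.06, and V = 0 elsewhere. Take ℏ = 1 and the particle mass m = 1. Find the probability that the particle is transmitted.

T = 0.00325

E < U₀: inside the barrier ψ ∝ e^{±κx} with κ = √(2m(U₀ − E))/ℏ = 3.212.
κa = 3.405, sinh(κa) = 15.04.
Matching ψ, ψ′ at both faces gives T = [1 + U₀² sinh²(κa) / (4E(U₀ − E))]⁻¹ = 1/307.3 = 0.00325.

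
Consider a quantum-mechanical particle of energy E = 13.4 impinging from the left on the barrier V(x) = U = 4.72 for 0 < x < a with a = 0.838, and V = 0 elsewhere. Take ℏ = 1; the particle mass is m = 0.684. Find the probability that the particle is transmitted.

E > U: inside the barrier k₂ = √(2m(E − U))/ℏ = 3.446, k₂a = 2.888.
Matching at both interfaces gives T⁻¹ = 1 + U² sin²(k₂a) / [4E(E − U)] = 1.003, hence T = 0.997.

T = 0.997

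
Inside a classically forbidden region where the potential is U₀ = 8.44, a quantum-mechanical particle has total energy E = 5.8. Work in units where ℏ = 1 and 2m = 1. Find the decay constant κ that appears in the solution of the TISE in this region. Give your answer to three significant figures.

κ = 1.62

Since E < U₀ the TISE in this region is ψ'' = κ²ψ with κ = √(2m(U₀ − E))/ℏ.
κ = √(2 × 0.5 × 2.64) = 1.625.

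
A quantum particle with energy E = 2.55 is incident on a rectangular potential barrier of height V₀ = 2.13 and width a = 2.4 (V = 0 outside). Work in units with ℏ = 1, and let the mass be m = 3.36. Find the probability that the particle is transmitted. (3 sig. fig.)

E > V₀: inside the barrier k₂ = √(2m(E − V₀))/ℏ = 1.680, k₂a = 4.032.
T = [1 + V₀² sin²(k₂a) / (4E(E − V₀))]⁻¹ = 1/1.640 = 0.610.

T = 0.610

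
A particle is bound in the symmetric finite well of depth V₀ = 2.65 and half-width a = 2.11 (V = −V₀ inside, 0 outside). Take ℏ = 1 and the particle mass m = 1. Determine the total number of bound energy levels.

The dimensionless depth is z₀ = a√(2mV₀)/ℏ = 2.11 × √(5.300) = 4.858.
The even/odd transcendental equations gain one root per π/2 in z₀, giving N = 1 + ⌊2z₀/π⌋ = 1 + ⌊3.092⌋ = 4.

N = 4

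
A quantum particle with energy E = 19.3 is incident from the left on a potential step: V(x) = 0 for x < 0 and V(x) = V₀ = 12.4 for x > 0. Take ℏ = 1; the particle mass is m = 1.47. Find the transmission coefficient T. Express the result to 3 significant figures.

T = 0.937

The wavenumbers are k₁ = √(2mE)/ℏ = 7.533 on the left and k₂ = √(2m(E − V₀))/ℏ = 4.504 on the right.
Continuity of ψ and ψ′ at the step yields the reflection amplitude r = (k₁ − k₂)/(k₁ + k₂) = 0.2516; thus R = |r|² = 0.06331, T = 0.9367.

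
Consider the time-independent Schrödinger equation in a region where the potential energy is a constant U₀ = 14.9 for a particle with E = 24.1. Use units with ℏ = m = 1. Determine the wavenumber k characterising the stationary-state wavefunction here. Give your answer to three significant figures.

With E > U₀ the solution is oscillatory, ψ ∝ e^{±ikx} with k = √(2m(E − U₀))/ℏ.
k = √(2 × 1 × 9.2) = 4.290.

k = 4.29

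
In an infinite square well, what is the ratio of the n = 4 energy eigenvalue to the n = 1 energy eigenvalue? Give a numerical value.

16

Since E_n ∝ n², the ratio is (4/1)² = 16.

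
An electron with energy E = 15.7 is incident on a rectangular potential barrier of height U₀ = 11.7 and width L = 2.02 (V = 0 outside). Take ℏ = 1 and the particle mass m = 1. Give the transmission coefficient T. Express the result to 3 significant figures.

T = 0.863

Above the barrier the interior wavenumber is k₂ = √(2m(E − U₀))/ℏ = 2.828, giving phase k₂L = 5.713.
Matching at both interfaces gives T⁻¹ = 1 + U₀² sin²(k₂L) / [4E(E − U₀)] = 1.159, hence T = 0.863.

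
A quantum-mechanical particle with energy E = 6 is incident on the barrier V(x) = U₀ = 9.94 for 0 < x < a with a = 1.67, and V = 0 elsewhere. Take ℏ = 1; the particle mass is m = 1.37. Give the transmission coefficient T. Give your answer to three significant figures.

T = 0.0000656

Since E < U₀ the interior solution is evanescent with decay constant κ = √(2m(U₀ − E))/ℏ = 3.286.
κa = 5.487, sinh(κa) = 120.8.
The exact tunnelling result is T⁻¹ = 1 + U₀² sinh²(κa) / [4E(U₀ − E)] = 15240, so T = 0.0000656.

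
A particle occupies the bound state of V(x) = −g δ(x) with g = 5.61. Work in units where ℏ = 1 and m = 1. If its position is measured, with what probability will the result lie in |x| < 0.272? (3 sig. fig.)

P = 0.953

The normalised bound state is ψ = √κ e^{−κ|x|} with κ = mg/ℏ² = 5.610.
P(|x| < d) = ∫_{−d}^{d} κ e^{−2κ|x|} dx = 1 − e^{−2κd} = 1 − e^{−3.052} = 0.9527.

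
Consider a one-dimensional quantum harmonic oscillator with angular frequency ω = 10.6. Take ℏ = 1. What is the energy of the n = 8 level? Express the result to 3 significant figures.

E = 90.1

The oscillator eigenvalues are E_n = ℏω(n + ½), so E_8 = 10.6 × 8.5 = 90.10.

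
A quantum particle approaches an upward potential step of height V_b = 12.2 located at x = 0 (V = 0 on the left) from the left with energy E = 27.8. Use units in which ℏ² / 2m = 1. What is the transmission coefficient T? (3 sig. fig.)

The wavenumbers are k₁ = √(2mE)/ℏ = 5.273 on the left and k₂ = √(2m(E − V_b))/ℏ = 3.950 on the right.
Matching ψ and ψ′ at x = 0 gives r = (k₁ − k₂)/(k₁ + k₂), so R = r² = 0.02058 and T = 1 − R = 0.9794.

T = 0.979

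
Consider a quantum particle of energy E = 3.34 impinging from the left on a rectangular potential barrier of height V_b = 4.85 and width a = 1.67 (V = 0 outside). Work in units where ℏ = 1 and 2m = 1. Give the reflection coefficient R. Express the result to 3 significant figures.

R = 0.945

E < V_b: inside the barrier ψ ∝ e^{±κx} with κ = √(2m(V_b − E))/ℏ = 1.229.
κa = 2.052, sinh(κa) = 3.828.
Matching ψ, ψ′ at both faces gives T = [1 + V_b² sinh²(κa) / (4E(V_b − E))]⁻¹ = 1/18.09 = 0.0553.
R = 1 − T = 0.945.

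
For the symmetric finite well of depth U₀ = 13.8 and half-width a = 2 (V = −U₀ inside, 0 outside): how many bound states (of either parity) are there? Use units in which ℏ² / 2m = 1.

N = 5

The dimensionless depth is z₀ = a√(2mU₀)/ℏ = 2 × √(13.80) = 7.430.
The even/odd transcendental equations gain one root per π/2 in z₀, giving N = 1 + ⌊2z₀/π⌋ = 1 + ⌊4.730⌋ = 5.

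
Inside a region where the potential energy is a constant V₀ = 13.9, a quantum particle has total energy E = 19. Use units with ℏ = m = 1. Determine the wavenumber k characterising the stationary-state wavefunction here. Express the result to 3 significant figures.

k = 3.19

With E > V₀ the solution is oscillatory, ψ ∝ e^{±ikx} with k = √(2m(E − V₀))/ℏ.
k = √(2 × 1 × 5.1) = 3.194.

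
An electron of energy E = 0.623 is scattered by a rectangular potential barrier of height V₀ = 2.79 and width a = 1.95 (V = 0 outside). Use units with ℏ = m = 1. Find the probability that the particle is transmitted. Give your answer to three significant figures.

T = 0.000826

Since E < V₀ the interior solution is evanescent with decay constant κ = √(2m(V₀ − E))/ℏ = 2.082.
κa = 4.060, sinh(κa) = 28.97.
The exact tunnelling result is T⁻¹ = 1 + V₀² sinh²(κa) / [4E(V₀ − E)] = 1210, so T = 0.000826.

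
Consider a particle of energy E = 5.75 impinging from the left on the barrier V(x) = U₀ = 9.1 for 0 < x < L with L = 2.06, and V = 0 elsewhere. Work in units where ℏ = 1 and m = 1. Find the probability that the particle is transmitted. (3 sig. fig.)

E < U₀: inside the barrier ψ ∝ e^{±κx} with κ = √(2m(U₀ − E))/ℏ = 2.588.
κL = 5.332, sinh(κL) = 103.4.
The exact tunnelling result is T⁻¹ = 1 + U₀² sinh²(κL) / [4E(U₀ − E)] = 11500, so T = 0.0000869.

T = 0.0000869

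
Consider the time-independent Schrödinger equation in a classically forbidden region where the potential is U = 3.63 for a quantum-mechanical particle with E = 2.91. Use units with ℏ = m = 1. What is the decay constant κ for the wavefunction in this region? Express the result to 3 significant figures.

Since E < U the TISE in this region is ψ'' = κ²ψ with κ = √(2m(U − E))/ℏ.
κ = √(2 × 1 × 0.72) = 1.200.

κ = 1.20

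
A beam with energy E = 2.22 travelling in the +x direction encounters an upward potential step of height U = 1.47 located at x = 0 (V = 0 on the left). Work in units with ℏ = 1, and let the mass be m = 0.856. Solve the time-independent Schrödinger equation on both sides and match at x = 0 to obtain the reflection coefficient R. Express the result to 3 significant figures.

R = 0.0701

The wavenumbers are k₁ = √(2mE)/ℏ = 1.950 on the left and k₂ = √(2m(E − U))/ℏ = 1.133 on the right.
Matching ψ and ψ′ at x = 0 gives r = (k₁ − k₂)/(k₁ + k₂), so R = r² = 0.07014 and T = 1 − R = 0.9299.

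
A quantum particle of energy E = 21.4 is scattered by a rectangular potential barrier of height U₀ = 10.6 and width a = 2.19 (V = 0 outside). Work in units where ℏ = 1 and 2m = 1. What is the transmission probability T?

T = 0.929

Above the barrier the interior wavenumber is k₂ = √(2m(E − U₀))/ℏ = 3.286, giving phase k₂a = 7.197.
Matching at both interfaces gives T⁻¹ = 1 + U₀² sin²(k₂a) / [4E(E − U₀)] = 1.076, hence T = 0.929.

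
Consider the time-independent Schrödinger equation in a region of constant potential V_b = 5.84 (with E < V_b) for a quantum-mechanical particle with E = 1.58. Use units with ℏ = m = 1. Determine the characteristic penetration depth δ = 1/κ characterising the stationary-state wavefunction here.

Since E < V_b the TISE in this region is ψ'' = κ²ψ with κ = √(2m(V_b − E))/ℏ.
κ = √(2 × 1 × 4.26) = 2.919. The penetration depth is δ = 1/κ = 0.343.

δ = 0.343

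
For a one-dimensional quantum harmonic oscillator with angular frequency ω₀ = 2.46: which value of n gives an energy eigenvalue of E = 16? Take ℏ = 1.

E_n = ℏω₀(n + ½) ⇒ n = E/(ℏω₀) − ½ = 16/2.46 − 0.5 = 6.004 → n = 6.

n = 6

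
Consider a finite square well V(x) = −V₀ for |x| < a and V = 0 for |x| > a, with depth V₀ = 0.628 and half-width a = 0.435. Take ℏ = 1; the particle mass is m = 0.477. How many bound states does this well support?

The dimensionless depth is z₀ = a√(2mV₀)/ℏ = 0.435 × √(0.5991) = 0.3367.
The even/odd transcendental equations gain one root per π/2 in z₀, giving N = 1 + ⌊2z₀/π⌋ = 1 + ⌊0.2143⌋ = 1.

N = 1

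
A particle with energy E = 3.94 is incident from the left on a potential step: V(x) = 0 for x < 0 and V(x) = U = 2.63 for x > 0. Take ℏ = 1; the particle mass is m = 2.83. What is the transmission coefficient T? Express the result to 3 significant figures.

On each side the TISE gives plane waves with k = √(2m(E − V))/ℏ: k₁ = √(2·2.83·3.94) = 4.722, k₂ = √(2·2.83·1.31) = 2.723.
Matching ψ and ψ′ at x = 0 gives r = (k₁ − k₂)/(k₁ + k₂), so R = r² = 0.07211 and T = 1 − R = 0.9279.

T = 0.928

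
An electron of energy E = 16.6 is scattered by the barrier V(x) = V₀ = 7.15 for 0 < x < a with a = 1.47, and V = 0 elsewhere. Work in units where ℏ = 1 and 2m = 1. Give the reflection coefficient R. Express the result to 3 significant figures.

E > V₀: inside the barrier k₂ = √(2m(E − V₀))/ℏ = 3.074, k₂a = 4.519.
T = [1 + V₀² sin²(k₂a) / (4E(E − V₀))]⁻¹ = 1/1.078 = 0.927.
R = 1 − T = 0.0728.

R = 0.0728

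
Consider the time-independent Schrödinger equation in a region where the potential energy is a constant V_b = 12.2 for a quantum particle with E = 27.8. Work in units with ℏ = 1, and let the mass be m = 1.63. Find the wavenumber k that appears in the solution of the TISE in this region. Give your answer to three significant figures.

k = 7.13

With E > V_b the solution is oscillatory, ψ ∝ e^{±ikx} with k = √(2m(E − V_b))/ℏ.
k = √(2 × 1.63 × 15.6) = 7.131.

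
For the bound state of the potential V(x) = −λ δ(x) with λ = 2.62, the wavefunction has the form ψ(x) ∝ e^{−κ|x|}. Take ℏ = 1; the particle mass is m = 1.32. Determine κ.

κ = 3.46

Integrate −(ℏ²/2m)ψ'' − λδ(x)ψ = Eψ from −ε to +ε: the ψ'' term gives ψ'(0⁺) − ψ'(0⁻) and the δ term gives −(2mλ/ℏ²)ψ(0).
With ψ ∝ e^{−κ|x|} this yields −2κ = −2mλ/ℏ², so κ = mλ/ℏ² = 3.458.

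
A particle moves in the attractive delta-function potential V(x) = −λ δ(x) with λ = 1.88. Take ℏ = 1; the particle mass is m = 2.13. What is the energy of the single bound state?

E = -3.76

For x ≠ 0 the bound state is ψ ∝ e^{−κ|x|}; integrating the TISE across the delta gives the cusp condition 2κ = 2mλ/ℏ², so κ = 4.004.
Then E = −ℏ²κ²/(2m) = −mλ²/(2ℏ²) = -3.764.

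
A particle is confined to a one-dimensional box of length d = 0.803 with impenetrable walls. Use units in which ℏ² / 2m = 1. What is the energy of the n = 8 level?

E = 980

The infinite-well eigenfunctions ψ_n = √(2/d) sin(nπx/d) vanish at both walls, giving E_n = n²π²ℏ²/(2md²).
E_8 = 8² × π² / (2 × 0.5 × 0.803²) = 979.6.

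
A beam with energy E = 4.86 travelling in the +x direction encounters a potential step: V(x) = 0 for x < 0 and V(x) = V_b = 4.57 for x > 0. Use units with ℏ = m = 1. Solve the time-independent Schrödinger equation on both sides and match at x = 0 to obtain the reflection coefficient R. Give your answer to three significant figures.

R = 0.369

On each side the TISE gives plane waves with k = √(2m(E − V))/ℏ: k₁ = √(2·1·4.86) = 3.118, k₂ = √(2·1·0.29) = 0.7616.
Continuity of ψ and ψ′ at the step yields the reflection amplitude r = (k₁ − k₂)/(k₁ + k₂) = 0.6074; thus R = |r|² = 0.3689, T = 0.6311.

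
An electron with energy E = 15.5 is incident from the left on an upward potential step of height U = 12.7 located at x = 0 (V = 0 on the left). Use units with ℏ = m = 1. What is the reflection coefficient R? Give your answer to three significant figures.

The wavenumbers are k₁ = √(2mE)/ℏ = 5.568 on the left and k₂ = √(2m(E − U))/ℏ = 2.366 on the right.
Matching ψ and ψ′ at x = 0 gives r = (k₁ − k₂)/(k₁ + k₂), so R = r² = 0.1628 and T = 1 − R = 0.8372.

R = 0.163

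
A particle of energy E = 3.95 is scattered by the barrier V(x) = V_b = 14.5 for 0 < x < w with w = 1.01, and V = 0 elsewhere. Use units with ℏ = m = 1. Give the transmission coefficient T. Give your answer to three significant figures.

E < V_b: inside the barrier ψ ∝ e^{±κx} with κ = √(2m(V_b − E))/ℏ = 4.593.
κw = 4.639, sinh(κw) = 51.74.
The exact tunnelling result is T⁻¹ = 1 + V_b² sinh²(κw) / [4E(V_b − E)] = 3377, so T = 0.000296.

T = 0.000296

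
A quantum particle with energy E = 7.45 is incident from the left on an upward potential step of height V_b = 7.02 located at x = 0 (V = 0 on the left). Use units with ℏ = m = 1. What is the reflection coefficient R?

On each side the TISE gives plane waves with k = √(2m(E − V))/ℏ: k₁ = √(2·1·7.45) = 3.860, k₂ = √(2·1·0.43) = 0.9274.
Matching ψ and ψ′ at x = 0 gives r = (k₁ − k₂)/(k₁ + k₂), so R = r² = 0.3753 and T = 1 − R = 0.6247.

R = 0.375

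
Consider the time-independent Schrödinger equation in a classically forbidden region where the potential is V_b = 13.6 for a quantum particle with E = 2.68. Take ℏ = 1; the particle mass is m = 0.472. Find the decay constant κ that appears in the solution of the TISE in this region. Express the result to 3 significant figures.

Since E < V_b the TISE in this region is ψ'' = κ²ψ with κ = √(2m(V_b − E))/ℏ.
κ = √(2 × 0.472 × 10.92) = 3.211.

κ = 3.21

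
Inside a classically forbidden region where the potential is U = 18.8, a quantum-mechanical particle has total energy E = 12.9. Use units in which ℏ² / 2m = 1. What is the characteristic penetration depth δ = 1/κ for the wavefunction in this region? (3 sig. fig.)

Since E < U the TISE in this region is ψ'' = κ²ψ with κ = √(2m(U − E))/ℏ.
κ = √(2 × 0.5 × 5.9) = 2.429. The penetration depth is δ = 1/κ = 0.412.

δ = 0.412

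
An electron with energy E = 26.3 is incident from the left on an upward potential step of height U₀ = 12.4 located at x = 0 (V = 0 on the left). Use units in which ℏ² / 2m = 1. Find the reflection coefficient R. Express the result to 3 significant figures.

R = 0.0250

On each side the TISE gives plane waves with k = √(2m(E − V))/ℏ: k₁ = √(2·½·26.3) = 5.128, k₂ = √(2·½·13.9) = 3.728.
Matching ψ and ψ′ at x = 0 gives r = (k₁ − k₂)/(k₁ + k₂), so R = r² = 0.02499 and T = 1 − R = 0.9750.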